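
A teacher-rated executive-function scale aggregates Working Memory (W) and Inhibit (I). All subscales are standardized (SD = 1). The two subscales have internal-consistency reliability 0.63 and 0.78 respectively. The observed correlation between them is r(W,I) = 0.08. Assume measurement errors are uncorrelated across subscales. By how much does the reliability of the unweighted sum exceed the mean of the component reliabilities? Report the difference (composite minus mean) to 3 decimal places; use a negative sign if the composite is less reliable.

0.022

Var(sum) = 2 + 0.16 = 2.16; true-score variance = 1.41 + 0.16 = 1.57; composite reliability = 0.7269.
Mean component reliability = 0.7050.
Difference = 0.7269 − 0.7050 = 0.022.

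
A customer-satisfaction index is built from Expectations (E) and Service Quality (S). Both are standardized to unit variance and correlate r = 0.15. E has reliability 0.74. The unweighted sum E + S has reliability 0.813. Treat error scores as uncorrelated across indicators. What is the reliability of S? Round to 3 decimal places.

Var(E+S) = 2 + 2·0.15 = 2.300.
True-score variance = ρ_E + ρ_S + 2·0.15, so 0.813 = (0.74 + ρ_S + 0.30) / 2.300.
ρ_S = 0.813·2.300 − 0.74 − 0.30 = 0.830.

0.830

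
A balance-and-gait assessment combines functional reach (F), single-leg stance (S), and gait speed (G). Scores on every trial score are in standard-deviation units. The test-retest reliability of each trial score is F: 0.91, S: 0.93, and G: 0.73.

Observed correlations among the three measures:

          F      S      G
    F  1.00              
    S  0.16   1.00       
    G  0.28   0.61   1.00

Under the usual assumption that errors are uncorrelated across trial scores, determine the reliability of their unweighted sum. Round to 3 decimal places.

0.916

Var(F+S+G) = 3 + 2·[0.16 + 0.28 + 0.61] = 3 + 2.1 = 5.1.
Because errors are independent across components, Cov(Tᵢ,Tⱼ) = Cov(Xᵢ,Xⱼ); the off-diagonal part of the true-score variance is the same as above.
True-score variance = [0.91 + 0.93 + 0.73] + 2.1 = 2.57 + 2.1 = 4.67.
Reliability = 4.67 / 5.1 = 0.916.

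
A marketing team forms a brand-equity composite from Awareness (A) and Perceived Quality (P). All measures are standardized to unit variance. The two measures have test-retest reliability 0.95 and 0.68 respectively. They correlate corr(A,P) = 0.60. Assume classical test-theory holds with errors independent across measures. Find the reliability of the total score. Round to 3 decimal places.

Var(A+P) = 2 + 2·[0.60] = 2 + 1.2 = 3.2.
Under uncorrelated errors the observed covariances equal the true-score covariances, so only the own-variance terms attenuate.
True-score variance = [0.95 + 0.68] + 1.2 = 1.63 + 1.2 = 2.83.
Reliability = 2.83 / 3.2 = 0.884.

0.884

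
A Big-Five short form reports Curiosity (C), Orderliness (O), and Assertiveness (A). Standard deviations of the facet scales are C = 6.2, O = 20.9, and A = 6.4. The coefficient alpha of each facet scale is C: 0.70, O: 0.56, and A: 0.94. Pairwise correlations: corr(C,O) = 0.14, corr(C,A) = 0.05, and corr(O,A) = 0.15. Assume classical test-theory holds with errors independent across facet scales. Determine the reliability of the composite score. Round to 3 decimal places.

0.654

Var(C+O+A) = 6.2² + 20.9² + 6.4² + 2·[6.2·20.9·0.14 + 6.2·6.4·0.05 + 20.9·6.4·0.15] = 516.21 + 80.3784 = 596.588.
With uncorrelated errors the cross-covariances are all true-score covariance, so they carry over unchanged; only the diagonal terms shrink to ρᵢσᵢ².
True-score variance = [6.2²·0.70 + 20.9²·0.56 + 6.4²·0.94] + 80.3784 = 310.024 + 80.3784 = 390.402.
Reliability = 390.402 / 596.588 = 0.654.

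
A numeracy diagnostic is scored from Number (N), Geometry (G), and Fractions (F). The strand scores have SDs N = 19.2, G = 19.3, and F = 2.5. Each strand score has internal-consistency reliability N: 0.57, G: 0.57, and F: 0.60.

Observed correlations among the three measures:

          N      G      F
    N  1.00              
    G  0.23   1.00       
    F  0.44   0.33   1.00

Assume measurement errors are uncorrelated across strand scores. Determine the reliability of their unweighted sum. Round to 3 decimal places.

Var(N+G+F) = 19.2² + 19.3² + 2.5² + 2·[19.2·19.3·0.23 + 19.2·2.5·0.44 + 19.3·2.5·0.33] = 747.38 + 244.543 = 991.923.
With uncorrelated errors the cross-covariances are all true-score covariance, so they carry over unchanged; only the diagonal terms shrink to ρᵢσᵢ².
True-score variance = [19.2²·0.57 + 19.3²·0.57 + 2.5²·0.60] + 244.543 = 426.194 + 244.543 = 670.737.
Reliability = 670.737 / 991.923 = 0.676.

0.676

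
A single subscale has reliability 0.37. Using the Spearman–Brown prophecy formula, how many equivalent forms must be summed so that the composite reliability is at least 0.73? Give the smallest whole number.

5

k ≥ ρ*(1−ρ₁)/(ρ₁(1−ρ*)) = 0.73·0.63 / (0.37·0.27) = 4.604.
Smallest integer k = 5.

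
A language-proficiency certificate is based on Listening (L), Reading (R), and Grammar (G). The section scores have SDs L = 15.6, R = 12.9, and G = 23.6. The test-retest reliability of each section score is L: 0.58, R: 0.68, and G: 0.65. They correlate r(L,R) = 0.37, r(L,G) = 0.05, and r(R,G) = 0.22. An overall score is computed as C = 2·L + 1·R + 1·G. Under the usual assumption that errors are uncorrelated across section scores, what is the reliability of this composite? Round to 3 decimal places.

0.702

Var(C) = 2²·15.6² + 12.9² + 23.6² + 2·[2·15.6·12.9·0.37 + 2·15.6·23.6·0.05 + 12.9·23.6·0.22] = 1696.81 + 505.421 = 2202.23.
With uncorrelated errors the cross-covariances are all true-score covariance, so they carry over unchanged; only the diagonal terms shrink to ρᵢσᵢ².
True-score variance = [2²·15.6²·0.58 + 12.9²·0.68 + 23.6²·0.65] + 505.421 = 1039.78 + 505.421 = 1545.2.
Reliability = 1545.2 / 2202.23 = 0.702.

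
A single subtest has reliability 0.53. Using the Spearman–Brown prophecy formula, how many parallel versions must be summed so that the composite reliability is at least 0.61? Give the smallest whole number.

2

k ≥ ρ*(1−ρ₁)/(ρ₁(1−ρ*)) = 0.61·0.47 / (0.53·0.39) = 1.387.
Smallest integer k = 2.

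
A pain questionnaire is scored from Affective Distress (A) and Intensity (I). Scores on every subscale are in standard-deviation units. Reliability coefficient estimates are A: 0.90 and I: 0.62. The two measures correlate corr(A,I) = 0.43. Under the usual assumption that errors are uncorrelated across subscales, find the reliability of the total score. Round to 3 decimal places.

0.832

Var(A+I) = 2 + 2·[0.43] = 2 + 0.86 = 2.86.
Because errors are independent across components, Cov(Tᵢ,Tⱼ) = Cov(Xᵢ,Xⱼ); the off-diagonal part of the true-score variance is the same as above.
True-score variance = [0.90 + 0.62] + 0.86 = 1.52 + 0.86 = 2.38.
Reliability = 2.38 / 2.86 = 0.832.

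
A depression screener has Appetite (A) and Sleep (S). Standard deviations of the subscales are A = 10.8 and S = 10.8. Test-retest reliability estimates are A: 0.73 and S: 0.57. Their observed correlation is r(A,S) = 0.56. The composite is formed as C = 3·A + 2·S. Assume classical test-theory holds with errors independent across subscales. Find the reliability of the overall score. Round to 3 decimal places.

Var(C) = 3²·10.8² + 2²·10.8² + 2·[6·10.8·10.8·0.56] = 1516.32 + 783.821 = 2300.14.
With uncorrelated errors the cross-covariances are all true-score covariance, so they carry over unchanged; only the diagonal terms shrink to ρᵢσᵢ².
True-score variance = [3²·10.8²·0.73 + 2²·10.8²·0.57] + 783.821 = 1032.26 + 783.821 = 1816.08.
Reliability = 1816.08 / 2300.14 = 0.790.

0.790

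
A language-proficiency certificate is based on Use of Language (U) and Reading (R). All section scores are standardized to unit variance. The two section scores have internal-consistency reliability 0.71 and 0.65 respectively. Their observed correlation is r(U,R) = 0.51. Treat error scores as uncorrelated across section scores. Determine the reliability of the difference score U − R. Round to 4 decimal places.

Var(U−R) = 1 + 1 − 2·0.51 = 2 − 1.02 = 0.98.
With uncorrelated errors the cross-covariances are all true-score covariance, so they carry over unchanged; only the diagonal terms shrink to ρᵢσᵢ².
True-score variance = [0.71 + 0.65] − 1.02 = 1.36 − 1.02 = 0.34.
Reliability = 0.34 / 0.98 = 0.3469.

0.3469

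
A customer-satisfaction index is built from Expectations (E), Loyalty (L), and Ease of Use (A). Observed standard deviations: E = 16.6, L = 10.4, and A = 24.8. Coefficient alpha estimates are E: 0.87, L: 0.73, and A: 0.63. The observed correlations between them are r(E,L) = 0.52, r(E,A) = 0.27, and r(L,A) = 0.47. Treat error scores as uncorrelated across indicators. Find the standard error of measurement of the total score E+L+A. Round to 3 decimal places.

17.105

Var(total) = 998.76 + 644.298 = 1643.06.
True-score variance = 706.169 + 644.298 = 1350.47, so reliability = 0.8219.
Error variance = 1643.06 − 1350.47 = 292.591; SEM = √292.591 = 17.105.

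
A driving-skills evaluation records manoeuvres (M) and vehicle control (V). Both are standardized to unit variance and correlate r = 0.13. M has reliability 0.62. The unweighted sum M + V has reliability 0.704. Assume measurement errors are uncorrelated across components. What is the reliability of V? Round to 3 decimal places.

Var(M+V) = 2 + 2·0.13 = 2.260.
True-score variance = ρ_M + ρ_V + 2·0.13, so 0.704 = (0.62 + ρ_V + 0.26) / 2.260.
ρ_V = 0.704·2.260 − 0.62 − 0.26 = 0.711.

0.711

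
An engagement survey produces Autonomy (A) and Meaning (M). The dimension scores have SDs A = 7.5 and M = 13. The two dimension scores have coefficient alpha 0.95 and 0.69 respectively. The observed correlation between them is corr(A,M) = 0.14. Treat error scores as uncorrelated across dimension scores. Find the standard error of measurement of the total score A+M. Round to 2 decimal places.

Var(total) = 225.25 + 27.3 = 252.55.
True-score variance = 170.047 + 27.3 = 197.347, so reliability = 0.7814.
Error variance = 252.55 − 197.347 = 55.2025; SEM = √55.2025 = 7.43.

7.43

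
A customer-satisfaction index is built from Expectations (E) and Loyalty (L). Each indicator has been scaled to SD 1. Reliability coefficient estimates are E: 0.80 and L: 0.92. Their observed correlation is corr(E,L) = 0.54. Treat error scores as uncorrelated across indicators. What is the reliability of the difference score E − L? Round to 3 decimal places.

Var(E−L) = 1 + 1 − 2·0.54 = 2 − 1.08 = 0.92.
Because errors are independent across components, Cov(Tᵢ,Tⱼ) = Cov(Xᵢ,Xⱼ); the off-diagonal part of the true-score variance is the same as above.
True-score variance = [0.80 + 0.92] − 1.08 = 1.72 − 1.08 = 0.64.
Reliability = 0.64 / 0.92 = 0.696.

0.696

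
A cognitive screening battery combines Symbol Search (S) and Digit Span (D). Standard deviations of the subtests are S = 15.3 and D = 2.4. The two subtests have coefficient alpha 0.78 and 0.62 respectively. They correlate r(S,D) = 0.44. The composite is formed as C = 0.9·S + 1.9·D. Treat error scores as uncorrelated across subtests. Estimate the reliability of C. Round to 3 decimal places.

0.813

Var(C) = 0.9²·15.3² + 1.9²·2.4² + 2·[1.71·15.3·2.4·0.44] = 210.407 + 55.2563 = 265.663.
With uncorrelated errors the cross-covariances are all true-score covariance, so they carry over unchanged; only the diagonal terms shrink to ρᵢσᵢ².
True-score variance = [0.9²·15.3²·0.78 + 1.9²·2.4²·0.62] + 55.2563 = 160.79 + 55.2563 = 216.046.
Reliability = 216.046 / 265.663 = 0.813.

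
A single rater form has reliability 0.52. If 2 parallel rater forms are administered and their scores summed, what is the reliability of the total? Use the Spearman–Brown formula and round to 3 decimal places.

ρ_k = kρ / (1 + (k−1)ρ) = 2·0.52 / (1 + 1·0.52) = 1.040 / 1.520 = 0.684.

0.684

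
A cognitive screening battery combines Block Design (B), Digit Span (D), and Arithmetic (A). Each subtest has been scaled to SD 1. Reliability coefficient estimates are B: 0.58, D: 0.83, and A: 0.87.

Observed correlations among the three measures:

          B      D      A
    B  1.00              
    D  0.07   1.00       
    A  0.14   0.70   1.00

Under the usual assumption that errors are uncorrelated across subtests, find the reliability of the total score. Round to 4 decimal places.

0.8506

Var(B+D+A) = 3 + 2·[0.07 + 0.14 + 0.70] = 3 + 1.82 = 4.82.
Under uncorrelated errors the observed covariances equal the true-score covariances, so only the own-variance terms attenuate.
True-score variance = [0.58 + 0.83 + 0.87] + 1.82 = 2.28 + 1.82 = 4.1.
Reliability = 4.1 / 4.82 = 0.8506.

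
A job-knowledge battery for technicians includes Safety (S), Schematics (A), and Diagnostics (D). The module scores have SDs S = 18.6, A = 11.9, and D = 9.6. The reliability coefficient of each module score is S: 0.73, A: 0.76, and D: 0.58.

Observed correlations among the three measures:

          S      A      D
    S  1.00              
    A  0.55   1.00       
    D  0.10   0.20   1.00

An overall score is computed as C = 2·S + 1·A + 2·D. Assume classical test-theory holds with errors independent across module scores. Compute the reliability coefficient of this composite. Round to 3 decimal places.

0.785

Var(C) = 2²·18.6² + 11.9² + 2²·9.6² + 2·[2·18.6·11.9·0.55 + 4·18.6·9.6·0.10 + 2·11.9·9.6·0.20] = 1894.09 + 721.188 = 2615.28.
With uncorrelated errors the cross-covariances are all true-score covariance, so they carry over unchanged; only the diagonal terms shrink to ρᵢσᵢ².
True-score variance = [2²·18.6²·0.73 + 11.9²·0.76 + 2²·9.6²·0.58] + 721.188 = 1331.64 + 721.188 = 2052.83.
Reliability = 2052.83 / 2615.28 = 0.785.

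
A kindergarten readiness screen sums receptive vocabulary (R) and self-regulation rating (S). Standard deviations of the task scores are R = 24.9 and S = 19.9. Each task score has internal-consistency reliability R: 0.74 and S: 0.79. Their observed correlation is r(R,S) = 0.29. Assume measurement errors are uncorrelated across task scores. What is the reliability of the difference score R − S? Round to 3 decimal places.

0.665

Var(R−S) = 24.9² + 19.9² − 2·24.9·19.9·0.29 = 1016.02 − 287.396 = 728.624.
With uncorrelated errors the cross-covariances are all true-score covariance, so they carry over unchanged; only the diagonal terms shrink to ρᵢσᵢ².
True-score variance = [24.9²·0.74 + 19.9²·0.79] − 287.396 = 771.655 − 287.396 = 484.259.
Reliability = 484.259 / 728.624 = 0.665.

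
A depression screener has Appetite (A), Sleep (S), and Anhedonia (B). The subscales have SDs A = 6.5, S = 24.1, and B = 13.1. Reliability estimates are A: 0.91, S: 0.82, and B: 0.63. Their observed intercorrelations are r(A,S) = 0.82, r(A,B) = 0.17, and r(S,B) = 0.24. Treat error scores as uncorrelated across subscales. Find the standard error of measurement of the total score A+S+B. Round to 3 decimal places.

13.109

Var(total) = 794.67 + 437.398 = 1232.07.
True-score variance = 622.826 + 437.398 = 1060.22, so reliability = 0.8605.
Error variance = 1232.07 − 1060.22 = 171.844; SEM = √171.844 = 13.109.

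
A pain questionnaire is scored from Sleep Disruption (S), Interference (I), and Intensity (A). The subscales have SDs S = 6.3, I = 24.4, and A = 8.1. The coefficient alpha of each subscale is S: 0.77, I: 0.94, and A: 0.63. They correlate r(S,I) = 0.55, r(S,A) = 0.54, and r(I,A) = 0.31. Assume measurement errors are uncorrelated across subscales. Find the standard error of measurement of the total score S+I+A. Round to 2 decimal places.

Var(total) = 700.66 + 346.741 = 1047.4.
True-score variance = 631.534 + 346.741 = 978.275, so reliability = 0.9340.
Error variance = 1047.4 − 978.275 = 69.126; SEM = √69.126 = 8.31.

8.31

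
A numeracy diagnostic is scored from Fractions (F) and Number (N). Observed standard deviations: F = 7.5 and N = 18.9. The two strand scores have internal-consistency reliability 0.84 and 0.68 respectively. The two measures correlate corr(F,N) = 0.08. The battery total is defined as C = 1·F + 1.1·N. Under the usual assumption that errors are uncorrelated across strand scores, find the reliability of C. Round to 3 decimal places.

0.713

Var(C) = 7.5² + 1.1²·18.9² + 2·[1.1·7.5·18.9·0.08] = 488.474 + 24.948 = 513.422.
Because errors are independent across components, Cov(Tᵢ,Tⱼ) = Cov(Xᵢ,Xⱼ); the off-diagonal part of the true-score variance is the same as above.
True-score variance = [7.5²·0.84 + 1.1²·18.9²·0.68] + 24.948 = 341.162 + 24.948 = 366.11.
Reliability = 366.11 / 513.422 = 0.713.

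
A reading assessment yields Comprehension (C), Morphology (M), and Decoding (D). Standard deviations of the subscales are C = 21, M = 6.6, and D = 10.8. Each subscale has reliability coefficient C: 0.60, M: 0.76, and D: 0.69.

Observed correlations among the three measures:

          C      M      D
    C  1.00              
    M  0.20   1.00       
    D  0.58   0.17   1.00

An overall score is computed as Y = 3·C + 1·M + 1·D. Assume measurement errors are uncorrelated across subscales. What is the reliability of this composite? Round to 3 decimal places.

0.680

Var(Y) = 3²·21² + 6.6² + 10.8² + 2·[3·21·6.6·0.20 + 3·21·10.8·0.58 + 6.6·10.8·0.17] = 4129.2 + 979.819 = 5109.02.
Because errors are independent across components, Cov(Tᵢ,Tⱼ) = Cov(Xᵢ,Xⱼ); the off-diagonal part of the true-score variance is the same as above.
True-score variance = [3²·21²·0.60 + 6.6²·0.76 + 10.8²·0.69] + 979.819 = 2494.99 + 979.819 = 3474.81.
Reliability = 3474.81 / 5109.02 = 0.680.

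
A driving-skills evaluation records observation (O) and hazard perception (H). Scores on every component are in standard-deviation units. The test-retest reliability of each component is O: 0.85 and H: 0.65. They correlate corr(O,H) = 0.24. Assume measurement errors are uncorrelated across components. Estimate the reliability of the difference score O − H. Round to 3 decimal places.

Var(O−H) = 1 + 1 − 2·0.24 = 2 − 0.48 = 1.52.
Because errors are independent across components, Cov(Tᵢ,Tⱼ) = Cov(Xᵢ,Xⱼ); the off-diagonal part of the true-score variance is the same as above.
True-score variance = [0.85 + 0.65] − 0.48 = 1.5 − 0.48 = 1.02.
Reliability = 1.02 / 1.52 = 0.671.

0.671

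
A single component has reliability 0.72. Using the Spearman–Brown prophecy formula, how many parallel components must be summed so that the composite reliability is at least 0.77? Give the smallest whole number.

k ≥ ρ*(1−ρ₁)/(ρ₁(1−ρ*)) = 0.77·0.28 / (0.72·0.23) = 1.302.
Smallest integer k = 2.

2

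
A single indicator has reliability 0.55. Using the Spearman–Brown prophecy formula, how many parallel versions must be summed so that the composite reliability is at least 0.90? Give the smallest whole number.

k ≥ ρ*(1−ρ₁)/(ρ₁(1−ρ*)) = 0.90·0.45 / (0.55·0.10) = 7.364.
Smallest integer k = 8.

8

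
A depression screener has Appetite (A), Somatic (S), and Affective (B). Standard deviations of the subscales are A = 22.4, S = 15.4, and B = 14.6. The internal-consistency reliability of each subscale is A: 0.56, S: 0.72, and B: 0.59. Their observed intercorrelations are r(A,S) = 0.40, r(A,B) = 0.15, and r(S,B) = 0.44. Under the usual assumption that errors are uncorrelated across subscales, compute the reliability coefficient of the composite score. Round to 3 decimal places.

0.754

Var(A+S+B) = 22.4² + 15.4² + 14.6² + 2·[22.4·15.4·0.40 + 22.4·14.6·0.15 + 15.4·14.6·0.44] = 952.08 + 571.939 = 1524.02.
Under uncorrelated errors the observed covariances equal the true-score covariances, so only the own-variance terms attenuate.
True-score variance = [22.4²·0.56 + 15.4²·0.72 + 14.6²·0.59] + 571.939 = 577.505 + 571.939 = 1149.44.
Reliability = 1149.44 / 1524.02 = 0.754.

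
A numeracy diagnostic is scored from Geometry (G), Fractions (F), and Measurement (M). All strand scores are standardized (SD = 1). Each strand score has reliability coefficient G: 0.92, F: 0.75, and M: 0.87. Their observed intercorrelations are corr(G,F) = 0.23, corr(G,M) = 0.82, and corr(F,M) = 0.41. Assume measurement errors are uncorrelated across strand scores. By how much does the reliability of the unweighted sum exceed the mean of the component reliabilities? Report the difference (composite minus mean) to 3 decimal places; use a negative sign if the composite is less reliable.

Var(sum) = 3 + 2.92 = 5.92; true-score variance = 2.54 + 2.92 = 5.46; composite reliability = 0.9223.
Mean component reliability = 0.8467.
Difference = 0.9223 − 0.8467 = 0.076.

0.076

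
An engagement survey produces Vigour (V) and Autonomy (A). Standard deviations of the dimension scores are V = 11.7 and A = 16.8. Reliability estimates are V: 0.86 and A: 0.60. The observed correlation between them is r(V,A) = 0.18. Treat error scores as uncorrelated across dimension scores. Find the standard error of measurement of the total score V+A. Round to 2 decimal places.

Var(total) = 419.13 + 70.7616 = 489.892.
True-score variance = 287.069 + 70.7616 = 357.831, so reliability = 0.7304.
Error variance = 489.892 − 357.831 = 132.061; SEM = √132.061 = 11.49.

11.49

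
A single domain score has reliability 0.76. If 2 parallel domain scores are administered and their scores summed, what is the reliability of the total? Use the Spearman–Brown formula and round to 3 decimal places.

0.864

ρ_k = kρ / (1 + (k−1)ρ) = 2·0.76 / (1 + 1·0.76) = 1.520 / 1.760 = 0.864.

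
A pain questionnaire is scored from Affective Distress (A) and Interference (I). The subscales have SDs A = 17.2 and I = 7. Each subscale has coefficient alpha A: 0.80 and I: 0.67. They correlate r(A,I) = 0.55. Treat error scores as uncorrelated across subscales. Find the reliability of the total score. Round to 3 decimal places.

Var(A+I) = 17.2² + 7² + 2·[17.2·7·0.55] = 344.84 + 132.44 = 477.28.
Because errors are independent across components, Cov(Tᵢ,Tⱼ) = Cov(Xᵢ,Xⱼ); the off-diagonal part of the true-score variance is the same as above.
True-score variance = [17.2²·0.80 + 7²·0.67] + 132.44 = 269.502 + 132.44 = 401.942.
Reliability = 401.942 / 477.28 = 0.842.

0.842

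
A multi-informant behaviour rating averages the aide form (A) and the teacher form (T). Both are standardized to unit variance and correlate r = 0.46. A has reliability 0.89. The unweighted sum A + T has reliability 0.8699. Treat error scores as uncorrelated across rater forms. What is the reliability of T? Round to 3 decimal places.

0.730

Var(A+T) = 2 + 2·0.46 = 2.920.
True-score variance = ρ_A + ρ_T + 2·0.46, so 0.8699 = (0.89 + ρ_T + 0.92) / 2.920.
ρ_T = 0.8699·2.920 − 0.89 − 0.92 = 0.730.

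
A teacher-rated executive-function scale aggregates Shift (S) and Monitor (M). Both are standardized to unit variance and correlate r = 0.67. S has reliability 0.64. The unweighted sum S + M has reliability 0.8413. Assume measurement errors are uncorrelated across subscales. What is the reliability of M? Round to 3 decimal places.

0.830

Var(S+M) = 2 + 2·0.67 = 3.340.
True-score variance = ρ_S + ρ_M + 2·0.67, so 0.8413 = (0.64 + ρ_M + 1.34) / 3.340.
ρ_M = 0.8413·3.340 − 0.64 − 1.34 = 0.830.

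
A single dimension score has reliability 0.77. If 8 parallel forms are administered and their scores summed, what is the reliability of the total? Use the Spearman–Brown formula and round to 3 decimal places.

0.964

ρ_k = kρ / (1 + (k−1)ρ) = 8·0.77 / (1 + 7·0.77) = 6.160 / 6.390 = 0.964.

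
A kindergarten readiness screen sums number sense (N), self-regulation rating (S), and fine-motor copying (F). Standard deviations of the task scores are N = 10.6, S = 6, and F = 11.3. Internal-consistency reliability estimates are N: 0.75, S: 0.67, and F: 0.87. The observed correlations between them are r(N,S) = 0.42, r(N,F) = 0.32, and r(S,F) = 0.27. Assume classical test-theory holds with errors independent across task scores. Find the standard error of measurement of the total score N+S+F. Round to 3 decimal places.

7.521

Var(total) = 276.05 + 166.695 = 442.745.
True-score variance = 219.48 + 166.695 = 386.175, so reliability = 0.8722.
Error variance = 442.745 − 386.175 = 56.5697; SEM = √56.5697 = 7.521.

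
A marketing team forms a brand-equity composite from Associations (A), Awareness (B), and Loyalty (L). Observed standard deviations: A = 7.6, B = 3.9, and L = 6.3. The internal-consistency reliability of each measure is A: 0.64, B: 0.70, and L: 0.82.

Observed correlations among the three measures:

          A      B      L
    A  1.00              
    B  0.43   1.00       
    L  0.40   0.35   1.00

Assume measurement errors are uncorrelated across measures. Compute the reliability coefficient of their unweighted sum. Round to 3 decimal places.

0.832

Var(A+B+L) = 7.6² + 3.9² + 6.3² + 2·[7.6·3.9·0.43 + 7.6·6.3·0.40 + 3.9·6.3·0.35] = 112.66 + 80.9934 = 193.653.
Under uncorrelated errors the observed covariances equal the true-score covariances, so only the own-variance terms attenuate.
True-score variance = [7.6²·0.64 + 3.9²·0.70 + 6.3²·0.82] + 80.9934 = 80.1592 + 80.9934 = 161.153.
Reliability = 161.153 / 193.653 = 0.832.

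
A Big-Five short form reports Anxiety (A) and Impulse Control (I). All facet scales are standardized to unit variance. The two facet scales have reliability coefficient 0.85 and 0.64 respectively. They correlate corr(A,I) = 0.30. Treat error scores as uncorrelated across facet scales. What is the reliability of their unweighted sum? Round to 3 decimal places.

Var(A+I) = 2 + 2·[0.30] = 2 + 0.6 = 2.6.
With uncorrelated errors the cross-covariances are all true-score covariance, so they carry over unchanged; only the diagonal terms shrink to ρᵢσᵢ².
True-score variance = [0.85 + 0.64] + 0.6 = 1.49 + 0.6 = 2.09.
Reliability = 2.09 / 2.6 = 0.804.

0.804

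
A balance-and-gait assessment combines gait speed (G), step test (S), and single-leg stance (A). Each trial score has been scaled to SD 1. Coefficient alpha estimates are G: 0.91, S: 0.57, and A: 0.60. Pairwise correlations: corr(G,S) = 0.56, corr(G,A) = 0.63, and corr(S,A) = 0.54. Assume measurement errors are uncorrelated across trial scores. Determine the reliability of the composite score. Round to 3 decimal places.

Var(G+S+A) = 3 + 2·[0.56 + 0.63 + 0.54] = 3 + 3.46 = 6.46.
Because errors are independent across components, Cov(Tᵢ,Tⱼ) = Cov(Xᵢ,Xⱼ); the off-diagonal part of the true-score variance is the same as above.
True-score variance = [0.91 + 0.57 + 0.60] + 3.46 = 2.08 + 3.46 = 5.54.
Reliability = 5.54 / 6.46 = 0.858.

0.858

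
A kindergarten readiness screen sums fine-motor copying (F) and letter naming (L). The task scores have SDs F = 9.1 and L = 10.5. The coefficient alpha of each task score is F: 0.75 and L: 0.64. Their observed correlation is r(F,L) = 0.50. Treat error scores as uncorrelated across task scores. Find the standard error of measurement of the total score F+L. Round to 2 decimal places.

7.77

Var(total) = 193.06 + 95.55 = 288.61.
True-score variance = 132.667 + 95.55 = 228.217, so reliability = 0.7907.
Error variance = 288.61 − 228.217 = 60.3925; SEM = √60.3925 = 7.77.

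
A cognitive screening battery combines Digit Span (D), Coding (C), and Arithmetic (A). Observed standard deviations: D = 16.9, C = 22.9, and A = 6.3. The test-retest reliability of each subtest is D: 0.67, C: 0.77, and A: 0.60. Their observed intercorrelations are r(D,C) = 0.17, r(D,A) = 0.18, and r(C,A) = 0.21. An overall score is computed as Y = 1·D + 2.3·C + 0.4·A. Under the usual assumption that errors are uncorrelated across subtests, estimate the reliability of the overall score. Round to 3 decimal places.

0.786

Var(Y) = 16.9² + 2.3²·22.9² + 0.4²·6.3² + 2·[2.3·16.9·22.9·0.17 + 0.4·16.9·6.3·0.18 + 0.92·22.9·6.3·0.21] = 3066.09 + 373.719 = 3439.81.
Because errors are independent across components, Cov(Tᵢ,Tⱼ) = Cov(Xᵢ,Xⱼ); the off-diagonal part of the true-score variance is the same as above.
True-score variance = [16.9²·0.67 + 2.3²·22.9²·0.77 + 0.4²·6.3²·0.60] + 373.719 = 2331.25 + 373.719 = 2704.97.
Reliability = 2704.97 / 3439.81 = 0.786.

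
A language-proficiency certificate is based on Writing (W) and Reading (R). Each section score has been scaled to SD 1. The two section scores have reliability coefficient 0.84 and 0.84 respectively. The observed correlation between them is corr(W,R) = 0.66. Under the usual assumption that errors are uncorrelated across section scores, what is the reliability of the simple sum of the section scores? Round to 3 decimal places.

0.904

Var(W+R) = 2 + 2·[0.66] = 2 + 1.32 = 3.32.
With uncorrelated errors the cross-covariances are all true-score covariance, so they carry over unchanged; only the diagonal terms shrink to ρᵢσᵢ².
True-score variance = [0.84 + 0.84] + 1.32 = 1.68 + 1.32 = 3.
Reliability = 3 / 3.32 = 0.904.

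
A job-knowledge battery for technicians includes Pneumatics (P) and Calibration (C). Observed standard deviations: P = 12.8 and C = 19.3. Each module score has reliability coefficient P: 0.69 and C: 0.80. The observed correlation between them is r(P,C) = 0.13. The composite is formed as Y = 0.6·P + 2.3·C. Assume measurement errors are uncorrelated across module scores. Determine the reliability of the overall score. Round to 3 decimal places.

0.805

Var(Y) = 0.6²·12.8² + 2.3²·19.3² + 2·[1.38·12.8·19.3·0.13] = 2029.45 + 88.638 = 2118.09.
Because errors are independent across components, Cov(Tᵢ,Tⱼ) = Cov(Xᵢ,Xⱼ); the off-diagonal part of the true-score variance is the same as above.
True-score variance = [0.6²·12.8²·0.69 + 2.3²·19.3²·0.80] + 88.638 = 1617.08 + 88.638 = 1705.71.
Reliability = 1705.71 / 2118.09 = 0.805.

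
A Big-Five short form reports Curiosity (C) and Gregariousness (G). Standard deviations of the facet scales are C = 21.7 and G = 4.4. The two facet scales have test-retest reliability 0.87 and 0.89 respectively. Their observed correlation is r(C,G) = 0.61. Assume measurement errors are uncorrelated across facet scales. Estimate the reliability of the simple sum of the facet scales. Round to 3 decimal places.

0.896

Var(C+G) = 21.7² + 4.4² + 2·[21.7·4.4·0.61] = 490.25 + 116.486 = 606.736.
With uncorrelated errors the cross-covariances are all true-score covariance, so they carry over unchanged; only the diagonal terms shrink to ρᵢσᵢ².
True-score variance = [21.7²·0.87 + 4.4²·0.89] + 116.486 = 426.905 + 116.486 = 543.39.
Reliability = 543.39 / 606.736 = 0.896.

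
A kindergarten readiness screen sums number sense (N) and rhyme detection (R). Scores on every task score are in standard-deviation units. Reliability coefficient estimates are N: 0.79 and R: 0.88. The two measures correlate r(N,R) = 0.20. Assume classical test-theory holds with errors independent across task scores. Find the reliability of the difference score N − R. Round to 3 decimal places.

Var(N−R) = 1 + 1 − 2·0.20 = 2 − 0.4 = 1.6.
With uncorrelated errors the cross-covariances are all true-score covariance, so they carry over unchanged; only the diagonal terms shrink to ρᵢσᵢ².
True-score variance = [0.79 + 0.88] − 0.4 = 1.67 − 0.4 = 1.27.
Reliability = 1.27 / 1.6 = 0.794.

0.794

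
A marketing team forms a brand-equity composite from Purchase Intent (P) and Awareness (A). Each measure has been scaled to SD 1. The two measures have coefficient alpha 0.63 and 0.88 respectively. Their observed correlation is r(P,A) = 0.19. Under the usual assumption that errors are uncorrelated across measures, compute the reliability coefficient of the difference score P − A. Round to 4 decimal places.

Var(P−A) = 1 + 1 − 2·0.19 = 2 − 0.38 = 1.62.
With uncorrelated errors the cross-covariances are all true-score covariance, so they carry over unchanged; only the diagonal terms shrink to ρᵢσᵢ².
True-score variance = [0.63 + 0.88] − 0.38 = 1.51 − 0.38 = 1.13.
Reliability = 1.13 / 1.62 = 0.6975.

0.6975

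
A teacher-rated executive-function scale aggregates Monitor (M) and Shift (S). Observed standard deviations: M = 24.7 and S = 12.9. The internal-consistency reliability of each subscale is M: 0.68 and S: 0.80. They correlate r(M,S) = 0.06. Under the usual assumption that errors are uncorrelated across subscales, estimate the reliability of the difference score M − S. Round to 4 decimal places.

Var(M−S) = 24.7² + 12.9² − 2·24.7·12.9·0.06 = 776.5 − 38.2356 = 738.264.
Because errors are independent across components, Cov(Tᵢ,Tⱼ) = Cov(Xᵢ,Xⱼ); the off-diagonal part of the true-score variance is the same as above.
True-score variance = [24.7²·0.68 + 12.9²·0.80] − 38.2356 = 547.989 − 38.2356 = 509.754.
Reliability = 509.754 / 738.264 = 0.6905.

0.6905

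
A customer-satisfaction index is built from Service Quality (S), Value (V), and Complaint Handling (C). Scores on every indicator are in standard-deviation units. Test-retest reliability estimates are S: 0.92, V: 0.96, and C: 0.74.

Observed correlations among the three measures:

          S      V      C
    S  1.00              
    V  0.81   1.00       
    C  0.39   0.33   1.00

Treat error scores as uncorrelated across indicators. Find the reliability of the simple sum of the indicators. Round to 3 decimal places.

0.937

Var(S+V+C) = 3 + 2·[0.81 + 0.39 + 0.33] = 3 + 3.06 = 6.06.
Because errors are independent across components, Cov(Tᵢ,Tⱼ) = Cov(Xᵢ,Xⱼ); the off-diagonal part of the true-score variance is the same as above.
True-score variance = [0.92 + 0.96 + 0.74] + 3.06 = 2.62 + 3.06 = 5.68.
Reliability = 5.68 / 6.06 = 0.937.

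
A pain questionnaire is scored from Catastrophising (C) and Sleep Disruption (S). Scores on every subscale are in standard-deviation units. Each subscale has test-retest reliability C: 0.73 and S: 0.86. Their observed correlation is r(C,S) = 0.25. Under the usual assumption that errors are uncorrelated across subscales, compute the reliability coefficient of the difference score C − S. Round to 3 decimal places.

0.727

Var(C−S) = 1 + 1 − 2·0.25 = 2 − 0.5 = 1.5.
With uncorrelated errors the cross-covariances are all true-score covariance, so they carry over unchanged; only the diagonal terms shrink to ρᵢσᵢ².
True-score variance = [0.73 + 0.86] − 0.5 = 1.59 − 0.5 = 1.09.
Reliability = 1.09 / 1.5 = 0.727.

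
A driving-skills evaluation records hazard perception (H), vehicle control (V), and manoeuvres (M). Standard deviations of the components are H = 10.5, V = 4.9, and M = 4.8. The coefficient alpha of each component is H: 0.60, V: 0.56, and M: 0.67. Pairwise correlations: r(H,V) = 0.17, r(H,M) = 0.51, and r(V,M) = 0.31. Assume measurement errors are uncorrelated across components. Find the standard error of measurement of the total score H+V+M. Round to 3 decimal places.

Var(total) = 157.3 + 83.4834 = 240.783.
True-score variance = 95.0324 + 83.4834 = 178.516, so reliability = 0.7414.
Error variance = 240.783 − 178.516 = 62.2676; SEM = √62.2676 = 7.891.

7.891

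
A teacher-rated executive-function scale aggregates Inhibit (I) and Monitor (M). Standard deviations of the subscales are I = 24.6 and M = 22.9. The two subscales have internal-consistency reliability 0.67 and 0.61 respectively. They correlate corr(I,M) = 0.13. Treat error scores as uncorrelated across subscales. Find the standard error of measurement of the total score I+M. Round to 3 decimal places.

Var(total) = 1129.57 + 146.468 = 1276.04.
True-score variance = 725.347 + 146.468 = 871.816, so reliability = 0.6832.
Error variance = 1276.04 − 871.816 = 404.223; SEM = √404.223 = 20.105.

20.105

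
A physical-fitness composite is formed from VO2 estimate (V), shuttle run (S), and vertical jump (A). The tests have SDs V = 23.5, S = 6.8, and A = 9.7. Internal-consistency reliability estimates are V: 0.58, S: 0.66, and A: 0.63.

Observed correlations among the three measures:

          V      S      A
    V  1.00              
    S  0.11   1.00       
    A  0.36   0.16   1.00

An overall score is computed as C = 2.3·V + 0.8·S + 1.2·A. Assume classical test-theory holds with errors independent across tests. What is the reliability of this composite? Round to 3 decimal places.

Var(C) = 2.3²·23.5² + 0.8²·6.8² + 1.2²·9.7² + 2·[1.84·23.5·6.8·0.11 + 2.76·23.5·9.7·0.36 + 0.96·6.8·9.7·0.16] = 3086.49 + 537.932 = 3624.42.
Under uncorrelated errors the observed covariances equal the true-score covariances, so only the own-variance terms attenuate.
True-score variance = [2.3²·23.5²·0.58 + 0.8²·6.8²·0.66 + 1.2²·9.7²·0.63] + 537.932 = 1799.3 + 537.932 = 2337.24.
Reliability = 2337.24 / 3624.42 = 0.645.

0.645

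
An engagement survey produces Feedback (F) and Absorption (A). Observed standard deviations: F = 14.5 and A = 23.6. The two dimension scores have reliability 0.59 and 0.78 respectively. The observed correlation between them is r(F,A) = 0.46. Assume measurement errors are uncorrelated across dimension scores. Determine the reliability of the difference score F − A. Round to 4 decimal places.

0.5386

Var(F−A) = 14.5² + 23.6² − 2·14.5·23.6·0.46 = 767.21 − 314.824 = 452.386.
Because errors are independent across components, Cov(Tᵢ,Tⱼ) = Cov(Xᵢ,Xⱼ); the off-diagonal part of the true-score variance is the same as above.
True-score variance = [14.5²·0.59 + 23.6²·0.78] − 314.824 = 558.476 − 314.824 = 243.652.
Reliability = 243.652 / 452.386 = 0.5386.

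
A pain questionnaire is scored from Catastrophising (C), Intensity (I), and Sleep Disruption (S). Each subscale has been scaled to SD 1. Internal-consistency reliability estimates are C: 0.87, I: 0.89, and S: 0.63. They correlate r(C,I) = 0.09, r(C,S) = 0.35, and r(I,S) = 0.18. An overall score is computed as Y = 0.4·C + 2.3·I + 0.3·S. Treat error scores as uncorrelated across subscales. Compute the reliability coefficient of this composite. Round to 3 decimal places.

Var(Y) = 0.4² + 2.3² + 0.3² + 2·[0.92·0.09 + 0.12·0.35 + 0.69·0.18] = 5.54 + 0.498 = 6.038.
Under uncorrelated errors the observed covariances equal the true-score covariances, so only the own-variance terms attenuate.
True-score variance = [0.4²·0.87 + 2.3²·0.89 + 0.3²·0.63] + 0.498 = 4.904 + 0.498 = 5.402.
Reliability = 5.402 / 6.038 = 0.895.

0.895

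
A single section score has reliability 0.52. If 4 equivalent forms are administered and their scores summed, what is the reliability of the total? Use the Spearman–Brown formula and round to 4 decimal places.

0.8125

ρ_k = kρ / (1 + (k−1)ρ) = 4·0.52 / (1 + 3·0.52) = 2.080 / 2.560 = 0.8125.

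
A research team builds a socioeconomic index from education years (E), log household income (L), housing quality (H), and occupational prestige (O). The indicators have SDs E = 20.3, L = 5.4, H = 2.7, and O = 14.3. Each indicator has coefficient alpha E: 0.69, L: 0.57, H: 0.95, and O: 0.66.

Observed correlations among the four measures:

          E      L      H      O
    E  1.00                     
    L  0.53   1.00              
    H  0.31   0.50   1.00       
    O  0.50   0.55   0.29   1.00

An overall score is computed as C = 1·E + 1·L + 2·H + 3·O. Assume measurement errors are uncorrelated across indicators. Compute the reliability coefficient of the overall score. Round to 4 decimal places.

0.7972

Var(C) = 20.3² + 5.4² + 2²·2.7² + 3²·14.3² + 2·[20.3·5.4·0.53 + 2·20.3·2.7·0.31 + 3·20.3·14.3·0.50 + 2·5.4·2.7·0.50 + 3·5.4·14.3·0.55 + 6·2.7·14.3·0.29] = 2310.82 + 1473.38 = 3784.2.
With uncorrelated errors the cross-covariances are all true-score covariance, so they carry over unchanged; only the diagonal terms shrink to ρᵢσᵢ².
True-score variance = [20.3²·0.69 + 5.4²·0.57 + 2²·2.7²·0.95 + 3²·14.3²·0.66] + 1473.38 = 1543.34 + 1473.38 = 3016.72.
Reliability = 3016.72 / 3784.2 = 0.7972.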